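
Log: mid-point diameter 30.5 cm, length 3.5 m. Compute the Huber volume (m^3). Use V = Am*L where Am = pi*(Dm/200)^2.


Huber: V = Am * L,  Am = pi*(Dm/200)^2
Am = pi*(30.5/200)^2 = 0.073062 m^2
V = 0.073062*3.5 = 0.2557 m^3

0.2557


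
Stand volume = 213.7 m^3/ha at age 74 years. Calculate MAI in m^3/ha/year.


Formula: MAI = Total Volume / Stand Age
MAI = 213.7 m^3/ha / 74 years
MAI = 2.89 m^3/ha/year

2.89


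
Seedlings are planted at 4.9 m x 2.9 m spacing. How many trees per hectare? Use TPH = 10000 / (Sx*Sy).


Formula: TPH = 10000 m^2/ha / (spacing_x * spacing_y)
Area per tree = 4.9 m * 2.9 m = 14.21 m^2
TPH = 10000 / 14.21 = 704 trees/ha

704


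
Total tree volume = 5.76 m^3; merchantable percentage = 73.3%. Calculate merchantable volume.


Formula: MV = V_total * (merchantable_pct / 100)
Merchantable fraction = 73.3% / 100 = 0.733
MV = 5.76 m^3 * 0.733 = 4.222 m^3

4.222


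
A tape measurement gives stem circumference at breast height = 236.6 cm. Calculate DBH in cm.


Formula: DBH = C / pi
DBH = 236.6 / pi
pi = 3.14159...
DBH = 75.3 cm

75.3


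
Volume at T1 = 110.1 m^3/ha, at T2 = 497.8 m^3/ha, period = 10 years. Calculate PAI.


Formula: PAI = (V_T2 - V_T1) / (T2 - T1)
Volume increment = 497.8 - 110.1 = 387.7 m^3/ha
PAI = 387.7 / 10 = 38.77 m^3/ha/year

38.77


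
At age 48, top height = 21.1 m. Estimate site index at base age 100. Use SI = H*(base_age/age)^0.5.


Formula: SI = H_dom * (base_age / age)^0.5
Age ratio = 100 / 48 = 2.08333
sqrt(age_ratio) = 1.44338
SI = 21.1 * 1.44338 = 30.5 m

30.5


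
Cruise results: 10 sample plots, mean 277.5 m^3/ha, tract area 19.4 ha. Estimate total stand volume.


Formula: Total Volume = Mean Volume per ha * Total Area
Total Volume = 277.5 m^3/ha * 19.4 ha
Total Volume = 5384 m^3

5384


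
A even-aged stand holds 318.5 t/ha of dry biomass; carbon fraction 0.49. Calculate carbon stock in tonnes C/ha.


Formula: Carbon Stock = Biomass * Carbon Fraction
C = 318.5 t/ha * 0.49
C = 156.1 t C/ha

156.1


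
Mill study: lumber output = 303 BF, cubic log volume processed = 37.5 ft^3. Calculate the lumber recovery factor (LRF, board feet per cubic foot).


Formula: LRF = Lumber Output (BF) / Log Input (ft^3)
LRF = 303 BF / 37.5 ft^3
LRF = 8.08 BF/ft^3

8.08


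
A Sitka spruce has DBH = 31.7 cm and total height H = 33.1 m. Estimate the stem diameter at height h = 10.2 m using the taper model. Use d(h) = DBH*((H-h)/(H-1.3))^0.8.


Taper: d(h) = DBH * ((H - h) / (H - 1.3))^0.8
Numerator = H - h = 33.1 - 10.2 = 22.9 m
Denominator = H - 1.3 = 33.1 - 1.3 = 31.8 m
Ratio = 22.9 / 31.8 = 0.72013
d = 31.7 * 0.72013^0.8 = 24.4 cm

24.4


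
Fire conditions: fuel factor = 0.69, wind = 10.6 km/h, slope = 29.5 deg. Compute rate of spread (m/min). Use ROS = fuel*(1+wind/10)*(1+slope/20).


Formula: ROS = fuel * (1 + wind/10) * (1 + slope/20)
Wind factor = 1 + 10.6/10 = 2.06
Slope factor = 1 + 29.5/20 = 2.475
ROS = 0.69 * 2.06 * 2.475 = 3.52 m/min

3.52


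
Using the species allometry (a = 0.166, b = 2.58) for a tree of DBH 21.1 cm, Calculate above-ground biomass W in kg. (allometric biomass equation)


Formula: W = a * DBH^b  (allometric power law)
DBH^b = 21.1^2.58 = 2610.0494
W = 0.166 * 2610.0494 = 433.3 kg

433.3


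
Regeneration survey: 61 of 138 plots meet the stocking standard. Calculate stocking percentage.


Formula: Stocking % = stocked plots / total plots * 100
Stocking = 61 / 138 * 100
Stocking = 0.442 * 100 = 44.2%

44.2


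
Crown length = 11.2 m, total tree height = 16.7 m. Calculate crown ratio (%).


Formula: Crown Ratio = (Crown Length / Total Height) * 100
CR = (11.2 m / 16.7 m) * 100
CR = 0.6707 * 100 = 67.1%

67.1


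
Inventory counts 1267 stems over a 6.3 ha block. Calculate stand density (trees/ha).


Formula: Stand Density = N_trees / Area_ha
Density = 1267 trees / 6.3 ha
Density = 201 trees/ha

201


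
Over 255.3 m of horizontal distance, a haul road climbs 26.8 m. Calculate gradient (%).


Formula: Gradient = rise / run * 100
Gradient = 26.8 / 255.3 * 100 = 10.5%

10.5


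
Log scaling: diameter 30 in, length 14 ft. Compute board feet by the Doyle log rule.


Doyle: BF = (D - 4)^2 * L / 16
Adjusted diameter = 30 - 4 = 26 in
(D-4)^2 = 26^2 = 676
BF = 676 * 14 / 16 = 592 BF

592


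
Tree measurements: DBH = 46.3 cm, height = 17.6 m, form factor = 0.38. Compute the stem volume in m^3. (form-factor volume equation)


Formula: V = pi * (DBH/200)^2 * H * ff
Radius = DBH/200 = 46.3/200 = 0.2315 m
Radius^2 = 0.2315^2 = 0.05359225 m^2
V = pi * 0.05359225 * 17.6 * 0.38
V = 1.126 m^3

1.126


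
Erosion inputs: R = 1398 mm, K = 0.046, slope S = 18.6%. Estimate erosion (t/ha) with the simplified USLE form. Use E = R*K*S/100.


Formula: E = R * K * S / 100  (simplified USLE)
R * K = 1398 * 0.046 = 64.308
E = 64.308 * 18.6 / 100 = 11.96 t/ha

11.96


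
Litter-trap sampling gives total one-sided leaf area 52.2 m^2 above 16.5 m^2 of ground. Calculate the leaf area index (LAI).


Formula: LAI = total leaf area / ground area  (dimensionless)
LAI = 52.2 m^2 / 16.5 m^2
LAI = 3.16

3.16


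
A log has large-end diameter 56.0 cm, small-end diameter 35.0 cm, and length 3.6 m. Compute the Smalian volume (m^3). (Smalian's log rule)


Smalian: V = (A1 + A2)/2 * L,  A = pi*(D/200)^2
A1 = pi*(56.0/200)^2 = 0.246301 m^2
A2 = pi*(35.0/200)^2 = 0.096211 m^2
V = (0.246301+0.096211)/2*3.6 = 0.6165 m^3

0.6165


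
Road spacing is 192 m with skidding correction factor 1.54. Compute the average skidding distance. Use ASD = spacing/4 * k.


Formula: ASD = (spacing / 4) * correction
Uncorrected distance = spacing / 4 = 192 / 4 = 48 m
ASD = 48 * 1.54 = 74 m

74


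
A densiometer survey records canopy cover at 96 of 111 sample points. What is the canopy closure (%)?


Formula: Canopy closure = covered points / total points * 100
Closure = 96 / 111 * 100
Closure = 0.8649 * 100 = 86.5%

86.5


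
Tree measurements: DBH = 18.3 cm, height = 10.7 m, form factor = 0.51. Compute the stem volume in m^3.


Formula: V = pi * (DBH/200)^2 * H * ff
Radius = DBH/200 = 18.3/200 = 0.0915 m
Radius^2 = 0.0915^2 = 0.00837225 m^2
V = pi * 0.00837225 * 10.7 * 0.51
V = 0.144 m^3

0.144


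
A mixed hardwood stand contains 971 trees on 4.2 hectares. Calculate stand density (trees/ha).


Formula: Stand Density = N_trees / Area_ha
Density = 971 trees / 4.2 ha
Density = 231 trees/ha

231


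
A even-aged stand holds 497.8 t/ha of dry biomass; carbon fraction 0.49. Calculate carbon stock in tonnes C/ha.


Formula: Carbon Stock = Biomass * Carbon Fraction
C = 497.8 t/ha * 0.49
C = 243.9 t C/ha

243.9


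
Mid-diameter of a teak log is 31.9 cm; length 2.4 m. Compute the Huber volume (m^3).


Huber: V = Am * L,  Am = pi*(Dm/200)^2
Am = pi*(31.9/200)^2 = 0.079923 m^2
V = 0.079923*2.4 = 0.1918 m^3

0.1918


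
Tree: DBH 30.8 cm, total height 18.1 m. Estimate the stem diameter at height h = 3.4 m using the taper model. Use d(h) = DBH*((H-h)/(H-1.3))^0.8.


Taper: d(h) = DBH * ((H - h) / (H - 1.3))^0.8
Numerator = H - h = 18.1 - 3.4 = 14.7 m
Denominator = H - 1.3 = 18.1 - 1.3 = 16.8 m
Ratio = 14.7 / 16.8 = 0.875
d = 30.8 * 0.875^0.8 = 27.7 cm

27.7


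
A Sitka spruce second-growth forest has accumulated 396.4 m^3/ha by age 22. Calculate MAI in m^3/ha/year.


Formula: MAI = Total Volume / Stand Age
MAI = 396.4 m^3/ha / 22 years
MAI = 18.02 m^3/ha/year

18.02


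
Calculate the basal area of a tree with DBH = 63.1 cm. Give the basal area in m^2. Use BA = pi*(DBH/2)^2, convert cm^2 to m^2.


Formula: BA = pi * (DBH/2)^2 / 10000  (cm^2 to m^2)
Radius = DBH/2 = 63.1/2 = 31.55 cm
BA = pi * 31.55^2 / 10000
   = 3127.1492 cm^2 / 10000
   = 0.3127 m^2

0.3127


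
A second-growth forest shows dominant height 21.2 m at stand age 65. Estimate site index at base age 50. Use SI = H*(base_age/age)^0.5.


Formula: SI = H_dom * (base_age / age)^0.5
Age ratio = 50 / 65 = 0.76923
sqrt(age_ratio) = 0.87706
SI = 21.2 * 0.87706 = 18.6 m

18.6


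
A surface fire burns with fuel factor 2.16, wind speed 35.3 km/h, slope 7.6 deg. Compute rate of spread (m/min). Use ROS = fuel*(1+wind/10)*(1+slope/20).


Formula: ROS = fuel * (1 + wind/10) * (1 + slope/20)
Wind factor = 1 + 35.3/10 = 4.53
Slope factor = 1 + 7.6/20 = 1.38
ROS = 2.16 * 4.53 * 1.38 = 13.5 m/min

13.5


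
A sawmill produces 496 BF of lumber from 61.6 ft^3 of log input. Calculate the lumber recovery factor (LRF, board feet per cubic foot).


Formula: LRF = Lumber Output (BF) / Log Input (ft^3)
LRF = 496 BF / 61.6 ft^3
LRF = 8.05 BF/ft^3

8.05


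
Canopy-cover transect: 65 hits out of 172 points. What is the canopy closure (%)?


Formula: Canopy closure = covered points / total points * 100
Closure = 65 / 172 * 100
Closure = 0.3779 * 100 = 37.8%

37.8


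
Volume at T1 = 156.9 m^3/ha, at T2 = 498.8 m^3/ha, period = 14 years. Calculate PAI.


Formula: PAI = (V_T2 - V_T1) / (T2 - T1)
Volume increment = 498.8 - 156.9 = 341.9 m^3/ha
PAI = 341.9 / 14 = 24.42 m^3/ha/year

24.42


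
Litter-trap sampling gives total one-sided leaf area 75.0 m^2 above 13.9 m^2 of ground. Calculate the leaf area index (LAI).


Formula: LAI = total leaf area / ground area  (dimensionless)
LAI = 75.0 m^2 / 13.9 m^2
LAI = 5.4

5.4


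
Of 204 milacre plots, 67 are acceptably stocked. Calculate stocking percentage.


Formula: Stocking % = stocked plots / total plots * 100
Stocking = 67 / 204 * 100
Stocking = 0.3284 * 100 = 32.8%

32.8


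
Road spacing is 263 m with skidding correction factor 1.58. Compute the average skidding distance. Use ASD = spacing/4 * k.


Formula: ASD = (spacing / 4) * correction
Uncorrected distance = spacing / 4 = 263 / 4 = 65.75 m
ASD = 65.75 * 1.58 = 104 m

104


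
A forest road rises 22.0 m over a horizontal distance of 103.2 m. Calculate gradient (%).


Formula: Gradient = rise / run * 100
Gradient = 22.0 / 103.2 * 100 = 21.3%

21.3


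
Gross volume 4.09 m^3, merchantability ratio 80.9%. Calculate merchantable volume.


Formula: MV = V_total * (merchantable_pct / 100)
Merchantable fraction = 80.9% / 100 = 0.809
MV = 4.09 m^3 * 0.809 = 3.309 m^3

3.309


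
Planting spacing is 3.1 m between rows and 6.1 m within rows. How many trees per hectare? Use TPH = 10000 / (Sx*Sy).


Formula: TPH = 10000 m^2/ha / (spacing_x * spacing_y)
Area per tree = 3.1 m * 6.1 m = 18.91 m^2
TPH = 10000 / 18.91 = 529 trees/ha

529


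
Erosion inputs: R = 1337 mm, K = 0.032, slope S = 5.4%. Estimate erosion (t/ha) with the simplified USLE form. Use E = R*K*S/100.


Formula: E = R * K * S / 100  (simplified USLE)
R * K = 1337 * 0.032 = 42.784
E = 42.784 * 5.4 / 100 = 2.31 t/ha

2.31


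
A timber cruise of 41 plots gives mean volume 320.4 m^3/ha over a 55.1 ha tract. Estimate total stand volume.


Formula: Total Volume = Mean Volume per ha * Total Area
Total Volume = 320.4 m^3/ha * 55.1 ha
Total Volume = 17654 m^3

17654


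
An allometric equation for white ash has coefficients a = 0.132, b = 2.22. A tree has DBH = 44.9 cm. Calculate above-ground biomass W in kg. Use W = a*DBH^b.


Formula: W = a * DBH^b  (allometric power law)
DBH^b = 44.9^2.22 = 4655.7203
W = 0.132 * 4655.7203 = 614.6 kg

614.6


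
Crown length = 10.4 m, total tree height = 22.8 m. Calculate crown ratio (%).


Formula: Crown Ratio = (Crown Length / Total Height) * 100
CR = (10.4 m / 22.8 m) * 100
CR = 0.4561 * 100 = 45.6%

45.6


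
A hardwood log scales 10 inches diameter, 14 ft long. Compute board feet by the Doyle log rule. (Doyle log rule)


Doyle: BF = (D - 4)^2 * L / 16
Adjusted diameter = 10 - 4 = 6 in
(D-4)^2 = 6^2 = 36
BF = 36 * 14 / 16 = 32 BF

32


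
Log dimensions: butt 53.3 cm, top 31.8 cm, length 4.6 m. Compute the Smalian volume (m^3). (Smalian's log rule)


Smalian: V = (A1 + A2)/2 * L,  A = pi*(D/200)^2
A1 = pi*(53.3/200)^2 = 0.223123 m^2
A2 = pi*(31.8/200)^2 = 0.079423 m^2
V = (0.223123+0.079423)/2*4.6 = 0.6959 m^3

0.6959


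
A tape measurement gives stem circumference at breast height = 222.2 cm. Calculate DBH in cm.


Formula: DBH = C / pi
DBH = 222.2 / pi
pi = 3.14159...
DBH = 70.7 cm

70.7


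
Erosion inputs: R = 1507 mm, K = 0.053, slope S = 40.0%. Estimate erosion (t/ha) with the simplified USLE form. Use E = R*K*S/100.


Formula: E = R * K * S / 100  (simplified USLE)
R * K = 1507 * 0.053 = 79.871
E = 79.871 * 40.0 / 100 = 31.95 t/ha

31.95


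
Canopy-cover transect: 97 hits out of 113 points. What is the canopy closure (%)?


Formula: Canopy closure = covered points / total points * 100
Closure = 97 / 113 * 100
Closure = 0.8584 * 100 = 85.8%

85.8


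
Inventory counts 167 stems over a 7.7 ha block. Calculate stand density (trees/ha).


Formula: Stand Density = N_trees / Area_ha
Density = 167 trees / 7.7 ha
Density = 22 trees/ha

22


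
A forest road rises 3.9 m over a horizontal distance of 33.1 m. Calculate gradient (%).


Formula: Gradient = rise / run * 100
Gradient = 3.9 / 33.1 * 100 = 11.8%

11.8


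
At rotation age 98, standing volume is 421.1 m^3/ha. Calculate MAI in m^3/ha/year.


Formula: MAI = Total Volume / Stand Age
MAI = 421.1 m^3/ha / 98 years
MAI = 4.3 m^3/ha/year

4.3


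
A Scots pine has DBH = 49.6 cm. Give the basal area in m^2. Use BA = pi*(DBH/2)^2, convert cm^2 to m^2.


Formula: BA = pi * (DBH/2)^2 / 10000  (cm^2 to m^2)
Radius = DBH/2 = 49.6/2 = 24.8 cm
BA = pi * 24.8^2 / 10000
   = 1932.2051 cm^2 / 10000
   = 0.1932 m^2

0.1932


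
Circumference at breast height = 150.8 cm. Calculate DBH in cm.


Formula: DBH = C / pi
DBH = 150.8 / pi
pi = 3.14159...
DBH = 48.0 cm

48.0


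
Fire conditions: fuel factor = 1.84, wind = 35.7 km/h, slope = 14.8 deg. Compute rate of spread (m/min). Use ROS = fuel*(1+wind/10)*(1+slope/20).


Formula: ROS = fuel * (1 + wind/10) * (1 + slope/20)
Wind factor = 1 + 35.7/10 = 4.57
Slope factor = 1 + 14.8/20 = 1.74
ROS = 1.84 * 4.57 * 1.74 = 14.63 m/min

14.63


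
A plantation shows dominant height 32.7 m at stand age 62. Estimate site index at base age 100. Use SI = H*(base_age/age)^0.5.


Formula: SI = H_dom * (base_age / age)^0.5
Age ratio = 100 / 62 = 1.6129
sqrt(age_ratio) = 1.27
SI = 32.7 * 1.27 = 41.5 m

41.5


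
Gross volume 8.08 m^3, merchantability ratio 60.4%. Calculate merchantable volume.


Formula: MV = V_total * (merchantable_pct / 100)
Merchantable fraction = 60.4% / 100 = 0.604
MV = 8.08 m^3 * 0.604 = 4.88 m^3

4.88


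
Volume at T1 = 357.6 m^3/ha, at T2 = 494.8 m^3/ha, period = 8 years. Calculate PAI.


Formula: PAI = (V_T2 - V_T1) / (T2 - T1)
Volume increment = 494.8 - 357.6 = 137.2 m^3/ha
PAI = 137.2 / 8 = 17.15 m^3/ha/year

17.15


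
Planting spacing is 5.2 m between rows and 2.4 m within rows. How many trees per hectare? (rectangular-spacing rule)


Formula: TPH = 10000 m^2/ha / (spacing_x * spacing_y)
Area per tree = 5.2 m * 2.4 m = 12.48 m^2
TPH = 10000 / 12.48 = 801 trees/ha

801


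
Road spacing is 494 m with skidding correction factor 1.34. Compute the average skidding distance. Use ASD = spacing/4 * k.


Formula: ASD = (spacing / 4) * correction
Uncorrected distance = spacing / 4 = 494 / 4 = 123.5 m
ASD = 123.5 * 1.34 = 165 m

165


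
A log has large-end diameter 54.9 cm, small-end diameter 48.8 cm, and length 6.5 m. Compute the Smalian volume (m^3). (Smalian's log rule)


Smalian: V = (A1 + A2)/2 * L,  A = pi*(D/200)^2
A1 = pi*(54.9/200)^2 = 0.23672 m^2
A2 = pi*(48.8/200)^2 = 0.187038 m^2
V = (0.23672+0.187038)/2*6.5 = 1.3772 m^3

1.3772


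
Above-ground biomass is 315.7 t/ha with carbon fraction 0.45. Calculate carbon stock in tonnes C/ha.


Formula: Carbon Stock = Biomass * Carbon Fraction
C = 315.7 t/ha * 0.45
C = 142.1 t C/ha

142.1


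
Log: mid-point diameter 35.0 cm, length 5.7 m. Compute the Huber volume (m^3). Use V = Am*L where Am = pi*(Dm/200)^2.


Huber: V = Am * L,  Am = pi*(Dm/200)^2
Am = pi*(35.0/200)^2 = 0.096211 m^2
V = 0.096211*5.7 = 0.5484 m^3

0.5484


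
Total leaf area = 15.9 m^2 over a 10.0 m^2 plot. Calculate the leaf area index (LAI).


Formula: LAI = total leaf area / ground area  (dimensionless)
LAI = 15.9 m^2 / 10.0 m^2
LAI = 1.59

1.59


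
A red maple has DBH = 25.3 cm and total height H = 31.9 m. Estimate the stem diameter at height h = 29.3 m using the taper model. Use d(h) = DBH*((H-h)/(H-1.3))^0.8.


Taper: d(h) = DBH * ((H - h) / (H - 1.3))^0.8
Numerator = H - h = 31.9 - 29.3 = 2.6 m
Denominator = H - 1.3 = 31.9 - 1.3 = 30.6 m
Ratio = 2.6 / 30.6 = 0.08497
d = 25.3 * 0.08497^0.8 = 3.5 cm

3.5


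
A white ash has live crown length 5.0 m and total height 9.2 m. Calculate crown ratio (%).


Formula: Crown Ratio = (Crown Length / Total Height) * 100
CR = (5.0 m / 9.2 m) * 100
CR = 0.5435 * 100 = 54.3%

54.3


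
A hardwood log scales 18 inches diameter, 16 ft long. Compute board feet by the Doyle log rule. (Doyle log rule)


Doyle: BF = (D - 4)^2 * L / 16
Adjusted diameter = 18 - 4 = 14 in
(D-4)^2 = 14^2 = 196
BF = 196 * 16 / 16 = 196 BF

196


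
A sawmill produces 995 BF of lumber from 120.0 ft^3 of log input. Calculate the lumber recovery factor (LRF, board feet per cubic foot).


Formula: LRF = Lumber Output (BF) / Log Input (ft^3)
LRF = 995 BF / 120.0 ft^3
LRF = 8.29 BF/ft^3

8.29


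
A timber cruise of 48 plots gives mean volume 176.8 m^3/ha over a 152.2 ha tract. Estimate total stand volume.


Formula: Total Volume = Mean Volume per ha * Total Area
Total Volume = 176.8 m^3/ha * 152.2 ha
Total Volume = 26909 m^3

26909


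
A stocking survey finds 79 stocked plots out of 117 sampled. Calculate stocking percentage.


Formula: Stocking % = stocked plots / total plots * 100
Stocking = 79 / 117 * 100
Stocking = 0.6752 * 100 = 67.5%

67.5


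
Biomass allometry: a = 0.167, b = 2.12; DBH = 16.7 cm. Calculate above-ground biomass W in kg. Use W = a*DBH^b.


Formula: W = a * DBH^b  (allometric power law)
DBH^b = 16.7^2.12 = 390.9839
W = 0.167 * 390.9839 = 65.3 kg

65.3


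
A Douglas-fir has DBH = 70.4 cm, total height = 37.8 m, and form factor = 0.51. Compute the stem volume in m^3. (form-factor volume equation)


Formula: V = pi * (DBH/200)^2 * H * ff
Radius = DBH/200 = 70.4/200 = 0.352 m
Radius^2 = 0.352^2 = 0.123904 m^2
V = pi * 0.123904 * 37.8 * 0.51
V = 7.504 m^3

7.504


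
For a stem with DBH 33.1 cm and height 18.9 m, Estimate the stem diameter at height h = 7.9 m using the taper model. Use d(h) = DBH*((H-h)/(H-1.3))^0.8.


Taper: d(h) = DBH * ((H - h) / (H - 1.3))^0.8
Numerator = H - h = 18.9 - 7.9 = 11.0 m
Denominator = H - 1.3 = 18.9 - 1.3 = 17.6 m
Ratio = 11.0 / 17.6 = 0.625
d = 33.1 * 0.625^0.8 = 22.7 cm

22.7


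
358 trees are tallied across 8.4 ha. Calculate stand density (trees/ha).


Formula: Stand Density = N_trees / Area_ha
Density = 358 trees / 8.4 ha
Density = 43 trees/ha

43


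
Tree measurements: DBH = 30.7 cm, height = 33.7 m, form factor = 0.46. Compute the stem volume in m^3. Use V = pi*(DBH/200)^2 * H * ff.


Formula: V = pi * (DBH/200)^2 * H * ff
Radius = DBH/200 = 30.7/200 = 0.1535 m
Radius^2 = 0.1535^2 = 0.02356225 m^2
V = pi * 0.02356225 * 33.7 * 0.46
V = 1.148 m^3

1.148


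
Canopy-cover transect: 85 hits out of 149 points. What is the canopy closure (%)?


Formula: Canopy closure = covered points / total points * 100
Closure = 85 / 149 * 100
Closure = 0.5705 * 100 = 57.0%

57.0


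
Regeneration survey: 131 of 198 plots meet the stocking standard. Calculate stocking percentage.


Formula: Stocking % = stocked plots / total plots * 100
Stocking = 131 / 198 * 100
Stocking = 0.6616 * 100 = 66.2%

66.2


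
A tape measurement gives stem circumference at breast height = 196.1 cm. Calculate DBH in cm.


Formula: DBH = C / pi
DBH = 196.1 / pi
pi = 3.14159...
DBH = 62.4 cm

62.4


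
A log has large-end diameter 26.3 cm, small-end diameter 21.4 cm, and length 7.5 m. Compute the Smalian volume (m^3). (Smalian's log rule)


Smalian: V = (A1 + A2)/2 * L,  A = pi*(D/200)^2
A1 = pi*(26.3/200)^2 = 0.054325 m^2
A2 = pi*(21.4/200)^2 = 0.035968 m^2
V = (0.054325+0.035968)/2*7.5 = 0.3386 m^3

0.3386


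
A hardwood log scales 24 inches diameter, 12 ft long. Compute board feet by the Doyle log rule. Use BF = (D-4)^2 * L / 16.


Doyle: BF = (D - 4)^2 * L / 16
Adjusted diameter = 24 - 4 = 20 in
(D-4)^2 = 20^2 = 400
BF = 400 * 12 / 16 = 300 BF

300


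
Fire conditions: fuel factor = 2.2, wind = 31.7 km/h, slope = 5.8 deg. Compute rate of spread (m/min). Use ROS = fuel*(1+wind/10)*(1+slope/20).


Formula: ROS = fuel * (1 + wind/10) * (1 + slope/20)
Wind factor = 1 + 31.7/10 = 4.17
Slope factor = 1 + 5.8/20 = 1.29
ROS = 2.2 * 4.17 * 1.29 = 11.83 m/min

11.83


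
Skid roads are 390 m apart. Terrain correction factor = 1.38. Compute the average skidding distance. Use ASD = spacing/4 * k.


Formula: ASD = (spacing / 4) * correction
Uncorrected distance = spacing / 4 = 390 / 4 = 97.5 m
ASD = 97.5 * 1.38 = 135 m

135


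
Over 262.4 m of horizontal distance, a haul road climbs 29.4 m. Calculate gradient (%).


Formula: Gradient = rise / run * 100
Gradient = 29.4 / 262.4 * 100 = 11.2%

11.2


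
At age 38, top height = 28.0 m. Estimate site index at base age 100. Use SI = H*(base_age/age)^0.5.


Formula: SI = H_dom * (base_age / age)^0.5
Age ratio = 100 / 38 = 2.63158
sqrt(age_ratio) = 1.62221
SI = 28.0 * 1.62221 = 45.4 m

45.4


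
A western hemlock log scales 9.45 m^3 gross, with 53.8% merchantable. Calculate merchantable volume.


Formula: MV = V_total * (merchantable_pct / 100)
Merchantable fraction = 53.8% / 100 = 0.538
MV = 9.45 m^3 * 0.538 = 5.084 m^3

5.084


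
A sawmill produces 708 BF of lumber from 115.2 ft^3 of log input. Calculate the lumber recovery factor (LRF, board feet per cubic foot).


Formula: LRF = Lumber Output (BF) / Log Input (ft^3)
LRF = 708 BF / 115.2 ft^3
LRF = 6.15 BF/ft^3

6.15


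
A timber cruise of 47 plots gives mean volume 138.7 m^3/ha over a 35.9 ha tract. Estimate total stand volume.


Formula: Total Volume = Mean Volume per ha * Total Area
Total Volume = 138.7 m^3/ha * 35.9 ha
Total Volume = 4979 m^3

4979


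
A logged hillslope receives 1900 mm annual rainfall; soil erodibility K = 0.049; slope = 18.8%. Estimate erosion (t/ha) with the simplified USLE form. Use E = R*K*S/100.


Formula: E = R * K * S / 100  (simplified USLE)
R * K = 1900 * 0.049 = 93.1
E = 93.1 * 18.8 / 100 = 17.5 t/ha

17.5


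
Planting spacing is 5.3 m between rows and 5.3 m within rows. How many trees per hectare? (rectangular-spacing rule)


Formula: TPH = 10000 m^2/ha / (spacing_x * spacing_y)
Area per tree = 5.3 m * 5.3 m = 28.09 m^2
TPH = 10000 / 28.09 = 356 trees/ha

356


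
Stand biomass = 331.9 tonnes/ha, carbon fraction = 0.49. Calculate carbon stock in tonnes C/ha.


Formula: Carbon Stock = Biomass * Carbon Fraction
C = 331.9 t/ha * 0.49
C = 162.6 t C/ha

162.6


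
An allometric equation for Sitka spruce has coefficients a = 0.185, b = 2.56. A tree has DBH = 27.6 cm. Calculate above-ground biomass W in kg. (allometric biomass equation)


Formula: W = a * DBH^b  (allometric power law)
DBH^b = 27.6^2.56 = 4883.4557
W = 0.185 * 4883.4557 = 903.4 kg

903.4


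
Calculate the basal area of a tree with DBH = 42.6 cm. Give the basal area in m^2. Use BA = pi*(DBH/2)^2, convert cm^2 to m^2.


Formula: BA = pi * (DBH/2)^2 / 10000  (cm^2 to m^2)
Radius = DBH/2 = 42.6/2 = 21.3 cm
BA = pi * 21.3^2 / 10000
   = 1425.3092 cm^2 / 10000
   = 0.1425 m^2

0.1425


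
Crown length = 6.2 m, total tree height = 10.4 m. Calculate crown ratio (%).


Formula: Crown Ratio = (Crown Length / Total Height) * 100
CR = (6.2 m / 10.4 m) * 100
CR = 0.5962 * 100 = 59.6%

59.6


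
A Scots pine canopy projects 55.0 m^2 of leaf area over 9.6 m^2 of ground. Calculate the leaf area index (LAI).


Formula: LAI = total leaf area / ground area  (dimensionless)
LAI = 55.0 m^2 / 9.6 m^2
LAI = 5.73

5.73


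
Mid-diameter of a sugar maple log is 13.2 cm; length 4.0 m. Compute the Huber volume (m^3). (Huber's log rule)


Huber: V = Am * L,  Am = pi*(Dm/200)^2
Am = pi*(13.2/200)^2 = 0.013685 m^2
V = 0.013685*4.0 = 0.0547 m^3

0.0547


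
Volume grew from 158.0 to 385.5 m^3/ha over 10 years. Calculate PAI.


Formula: PAI = (V_T2 - V_T1) / (T2 - T1)
Volume increment = 385.5 - 158.0 = 227.5 m^3/ha
PAI = 227.5 / 10 = 22.75 m^3/ha/year

22.75


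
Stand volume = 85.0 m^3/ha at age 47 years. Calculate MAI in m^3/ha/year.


Formula: MAI = Total Volume / Stand Age
MAI = 85.0 m^3/ha / 47 years
MAI = 1.81 m^3/ha/year

1.81


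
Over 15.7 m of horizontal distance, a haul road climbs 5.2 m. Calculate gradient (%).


Formula: Gradient = rise / run * 100
Gradient = 5.2 / 15.7 * 100 = 33.1%

33.1


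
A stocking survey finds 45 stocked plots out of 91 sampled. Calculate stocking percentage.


Formula: Stocking % = stocked plots / total plots * 100
Stocking = 45 / 91 * 100
Stocking = 0.4945 * 100 = 49.5%

49.5


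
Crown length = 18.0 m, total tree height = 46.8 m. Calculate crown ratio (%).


Formula: Crown Ratio = (Crown Length / Total Height) * 100
CR = (18.0 m / 46.8 m) * 100
CR = 0.3846 * 100 = 38.5%

38.5


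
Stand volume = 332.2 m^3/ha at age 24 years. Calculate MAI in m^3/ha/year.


Formula: MAI = Total Volume / Stand Age
MAI = 332.2 m^3/ha / 24 years
MAI = 13.84 m^3/ha/year

13.84


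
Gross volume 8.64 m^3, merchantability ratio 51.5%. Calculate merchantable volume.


Formula: MV = V_total * (merchantable_pct / 100)
Merchantable fraction = 51.5% / 100 = 0.515
MV = 8.64 m^3 * 0.515 = 4.45 m^3

4.45


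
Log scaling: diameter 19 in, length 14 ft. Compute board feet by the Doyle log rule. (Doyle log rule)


Doyle: BF = (D - 4)^2 * L / 16
Adjusted diameter = 19 - 4 = 15 in
(D-4)^2 = 15^2 = 225
BF = 225 * 14 / 16 = 197 BF

197


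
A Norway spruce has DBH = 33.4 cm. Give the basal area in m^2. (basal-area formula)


Formula: BA = pi * (DBH/2)^2 / 10000  (cm^2 to m^2)
Radius = DBH/2 = 33.4/2 = 16.7 cm
BA = pi * 16.7^2 / 10000
   = 876.1588 cm^2 / 10000
   = 0.0876 m^2

0.0876


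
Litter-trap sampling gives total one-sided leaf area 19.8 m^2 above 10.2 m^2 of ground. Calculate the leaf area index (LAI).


Formula: LAI = total leaf area / ground area  (dimensionless)
LAI = 19.8 m^2 / 10.2 m^2
LAI = 1.94

1.94


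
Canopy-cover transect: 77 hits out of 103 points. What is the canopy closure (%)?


Formula: Canopy closure = covered points / total points * 100
Closure = 77 / 103 * 100
Closure = 0.7476 * 100 = 74.8%

74.8


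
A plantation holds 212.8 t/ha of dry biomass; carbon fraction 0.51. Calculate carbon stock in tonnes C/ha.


Formula: Carbon Stock = Biomass * Carbon Fraction
C = 212.8 t/ha * 0.51
C = 108.5 t C/ha

108.5


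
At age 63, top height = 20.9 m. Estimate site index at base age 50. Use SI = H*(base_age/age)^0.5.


Formula: SI = H_dom * (base_age / age)^0.5
Age ratio = 50 / 63 = 0.79365
sqrt(age_ratio) = 0.89087
SI = 20.9 * 0.89087 = 18.6 m

18.6


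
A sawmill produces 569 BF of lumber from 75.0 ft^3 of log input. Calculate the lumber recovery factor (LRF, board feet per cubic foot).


Formula: LRF = Lumber Output (BF) / Log Input (ft^3)
LRF = 569 BF / 75.0 ft^3
LRF = 7.59 BF/ft^3

7.59


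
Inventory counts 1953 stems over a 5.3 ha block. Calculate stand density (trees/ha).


Formula: Stand Density = N_trees / Area_ha
Density = 1953 trees / 5.3 ha
Density = 368 trees/ha

368


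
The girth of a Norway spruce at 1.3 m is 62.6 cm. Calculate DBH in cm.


Formula: DBH = C / pi
DBH = 62.6 / pi
pi = 3.14159...
DBH = 19.9 cm

19.9


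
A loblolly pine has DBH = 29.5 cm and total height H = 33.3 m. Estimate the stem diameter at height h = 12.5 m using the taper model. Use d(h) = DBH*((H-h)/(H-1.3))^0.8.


Taper: d(h) = DBH * ((H - h) / (H - 1.3))^0.8
Numerator = H - h = 33.3 - 12.5 = 20.8 m
Denominator = H - 1.3 = 33.3 - 1.3 = 32.0 m
Ratio = 20.8 / 32.0 = 0.65
d = 29.5 * 0.65^0.8 = 20.9 cm

20.9


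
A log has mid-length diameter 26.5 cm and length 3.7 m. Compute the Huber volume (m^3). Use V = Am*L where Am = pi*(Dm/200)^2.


Huber: V = Am * L,  Am = pi*(Dm/200)^2
Am = pi*(26.5/200)^2 = 0.055155 m^2
V = 0.055155*3.7 = 0.2041 m^3

0.2041


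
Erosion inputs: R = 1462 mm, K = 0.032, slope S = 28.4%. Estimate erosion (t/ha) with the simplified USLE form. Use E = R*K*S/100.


Formula: E = R * K * S / 100  (simplified USLE)
R * K = 1462 * 0.032 = 46.784
E = 46.784 * 28.4 / 100 = 13.29 t/ha

13.29


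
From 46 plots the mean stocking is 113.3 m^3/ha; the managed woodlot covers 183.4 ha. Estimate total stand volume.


Formula: Total Volume = Mean Volume per ha * Total Area
Total Volume = 113.3 m^3/ha * 183.4 ha
Total Volume = 20779 m^3

20779


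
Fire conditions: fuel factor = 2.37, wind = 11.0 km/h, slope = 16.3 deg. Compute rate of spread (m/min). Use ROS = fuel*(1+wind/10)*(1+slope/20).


Formula: ROS = fuel * (1 + wind/10) * (1 + slope/20)
Wind factor = 1 + 11.0/10 = 2.1
Slope factor = 1 + 16.3/20 = 1.815
ROS = 2.37 * 2.1 * 1.815 = 9.03 m/min

9.03


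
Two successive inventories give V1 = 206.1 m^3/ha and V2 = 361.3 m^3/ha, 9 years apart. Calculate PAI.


Formula: PAI = (V_T2 - V_T1) / (T2 - T1)
Volume increment = 361.3 - 206.1 = 155.2 m^3/ha
PAI = 155.2 / 9 = 17.24 m^3/ha/year

17.24


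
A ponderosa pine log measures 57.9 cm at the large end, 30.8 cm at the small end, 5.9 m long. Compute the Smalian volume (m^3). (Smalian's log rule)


Smalian: V = (A1 + A2)/2 * L,  A = pi*(D/200)^2
A1 = pi*(57.9/200)^2 = 0.263298 m^2
A2 = pi*(30.8/200)^2 = 0.074506 m^2
V = (0.263298+0.074506)/2*5.9 = 0.9965 m^3

0.9965


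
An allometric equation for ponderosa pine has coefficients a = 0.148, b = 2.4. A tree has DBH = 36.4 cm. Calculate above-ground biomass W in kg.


Formula: W = a * DBH^b  (allometric power law)
DBH^b = 36.4^2.4 = 5580.1172
W = 0.148 * 5580.1172 = 825.9 kg

825.9


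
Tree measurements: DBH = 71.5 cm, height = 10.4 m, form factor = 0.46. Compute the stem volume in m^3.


Formula: V = pi * (DBH/200)^2 * H * ff
Radius = DBH/200 = 71.5/200 = 0.3575 m
Radius^2 = 0.3575^2 = 0.12780625 m^2
V = pi * 0.12780625 * 10.4 * 0.46
V = 1.921 m^3

1.921


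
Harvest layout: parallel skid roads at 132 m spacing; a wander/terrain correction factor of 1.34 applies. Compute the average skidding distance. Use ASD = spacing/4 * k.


Formula: ASD = (spacing / 4) * correction
Uncorrected distance = spacing / 4 = 132 / 4 = 33 m
ASD = 33 * 1.34 = 44 m

44


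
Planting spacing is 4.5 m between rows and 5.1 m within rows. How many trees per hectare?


Formula: TPH = 10000 m^2/ha / (spacing_x * spacing_y)
Area per tree = 4.5 m * 5.1 m = 22.95 m^2
TPH = 10000 / 22.95 = 436 trees/ha

436


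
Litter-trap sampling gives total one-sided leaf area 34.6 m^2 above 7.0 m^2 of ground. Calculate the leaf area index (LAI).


Formula: LAI = total leaf area / ground area  (dimensionless)
LAI = 34.6 m^2 / 7.0 m^2
LAI = 4.94

4.94


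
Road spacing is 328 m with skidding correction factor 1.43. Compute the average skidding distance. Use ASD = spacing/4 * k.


Formula: ASD = (spacing / 4) * correction
Uncorrected distance = spacing / 4 = 328 / 4 = 82 m
ASD = 82 * 1.43 = 117 m

117


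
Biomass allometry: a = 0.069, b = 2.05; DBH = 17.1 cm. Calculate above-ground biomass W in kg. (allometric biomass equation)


Formula: W = a * DBH^b  (allometric power law)
DBH^b = 17.1^2.05 = 337.0094
W = 0.069 * 337.0094 = 23.3 kg

23.3


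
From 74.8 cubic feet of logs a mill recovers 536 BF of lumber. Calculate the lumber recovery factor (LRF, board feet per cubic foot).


Formula: LRF = Lumber Output (BF) / Log Input (ft^3)
LRF = 536 BF / 74.8 ft^3
LRF = 7.17 BF/ft^3

7.17


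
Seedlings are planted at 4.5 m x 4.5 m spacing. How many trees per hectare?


Formula: TPH = 10000 m^2/ha / (spacing_x * spacing_y)
Area per tree = 4.5 m * 4.5 m = 20.25 m^2
TPH = 10000 / 20.25 = 494 trees/ha

494


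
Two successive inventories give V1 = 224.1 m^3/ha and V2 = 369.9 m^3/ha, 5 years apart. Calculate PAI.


Formula: PAI = (V_T2 - V_T1) / (T2 - T1)
Volume increment = 369.9 - 224.1 = 145.8 m^3/ha
PAI = 145.8 / 5 = 29.16 m^3/ha/year

29.16


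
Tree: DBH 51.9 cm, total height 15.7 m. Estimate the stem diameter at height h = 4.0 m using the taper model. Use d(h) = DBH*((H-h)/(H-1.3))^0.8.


Taper: d(h) = DBH * ((H - h) / (H - 1.3))^0.8
Numerator = H - h = 15.7 - 4.0 = 11.7 m
Denominator = H - 1.3 = 15.7 - 1.3 = 14.4 m
Ratio = 11.7 / 14.4 = 0.8125
d = 51.9 * 0.8125^0.8 = 44.0 cm

44.0


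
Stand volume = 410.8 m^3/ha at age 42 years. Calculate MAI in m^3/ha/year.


Formula: MAI = Total Volume / Stand Age
MAI = 410.8 m^3/ha / 42 years
MAI = 9.78 m^3/ha/year

9.78


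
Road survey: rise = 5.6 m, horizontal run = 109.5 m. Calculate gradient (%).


Formula: Gradient = rise / run * 100
Gradient = 5.6 / 109.5 * 100 = 5.1%

5.1


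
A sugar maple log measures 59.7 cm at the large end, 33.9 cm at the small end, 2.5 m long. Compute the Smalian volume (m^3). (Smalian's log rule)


Smalian: V = (A1 + A2)/2 * L,  A = pi*(D/200)^2
A1 = pi*(59.7/200)^2 = 0.279923 m^2
A2 = pi*(33.9/200)^2 = 0.090259 m^2
V = (0.279923+0.090259)/2*2.5 = 0.4627 m^3

0.4627


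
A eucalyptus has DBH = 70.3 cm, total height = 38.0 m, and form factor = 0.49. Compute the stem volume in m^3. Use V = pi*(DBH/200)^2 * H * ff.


Formula: V = pi * (DBH/200)^2 * H * ff
Radius = DBH/200 = 70.3/200 = 0.3515 m
Radius^2 = 0.3515^2 = 0.12355225 m^2
V = pi * 0.12355225 * 38.0 * 0.49
V = 7.227 m^3

7.227


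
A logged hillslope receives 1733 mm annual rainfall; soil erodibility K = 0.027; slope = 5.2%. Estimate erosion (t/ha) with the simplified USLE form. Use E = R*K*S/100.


Formula: E = R * K * S / 100  (simplified USLE)
R * K = 1733 * 0.027 = 46.791
E = 46.791 * 5.2 / 100 = 2.43 t/ha

2.43


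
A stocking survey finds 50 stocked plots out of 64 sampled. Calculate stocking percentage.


Formula: Stocking % = stocked plots / total plots * 100
Stocking = 50 / 64 * 100
Stocking = 0.7812 * 100 = 78.1%

78.1


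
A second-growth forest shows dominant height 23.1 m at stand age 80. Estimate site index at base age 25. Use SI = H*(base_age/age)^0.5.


Formula: SI = H_dom * (base_age / age)^0.5
Age ratio = 25 / 80 = 0.3125
sqrt(age_ratio) = 0.55902
SI = 23.1 * 0.55902 = 12.9 m

12.9


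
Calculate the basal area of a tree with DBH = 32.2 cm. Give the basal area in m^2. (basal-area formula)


Formula: BA = pi * (DBH/2)^2 / 10000  (cm^2 to m^2)
Radius = DBH/2 = 32.2/2 = 16.1 cm
BA = pi * 16.1^2 / 10000
   = 814.3322 cm^2 / 10000
   = 0.0814 m^2

0.0814


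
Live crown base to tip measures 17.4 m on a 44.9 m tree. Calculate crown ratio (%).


Formula: Crown Ratio = (Crown Length / Total Height) * 100
CR = (17.4 m / 44.9 m) * 100
CR = 0.3875 * 100 = 38.8%

38.8


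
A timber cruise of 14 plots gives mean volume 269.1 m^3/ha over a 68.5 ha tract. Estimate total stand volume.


Formula: Total Volume = Mean Volume per ha * Total Area
Total Volume = 269.1 m^3/ha * 68.5 ha
Total Volume = 18433 m^3

18433


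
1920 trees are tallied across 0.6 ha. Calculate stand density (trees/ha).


Formula: Stand Density = N_trees / Area_ha
Density = 1920 trees / 0.6 ha
Density = 3200 trees/ha

3200


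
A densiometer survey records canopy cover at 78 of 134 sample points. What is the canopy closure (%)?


Formula: Canopy closure = covered points / total points * 100
Closure = 78 / 134 * 100
Closure = 0.5821 * 100 = 58.2%

58.2


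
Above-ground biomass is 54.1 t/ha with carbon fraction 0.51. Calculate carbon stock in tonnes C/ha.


Formula: Carbon Stock = Biomass * Carbon Fraction
C = 54.1 t/ha * 0.51
C = 27.6 t C/ha

27.6


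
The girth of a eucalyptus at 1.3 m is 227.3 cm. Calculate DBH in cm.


Formula: DBH = C / pi
DBH = 227.3 / pi
pi = 3.14159...
DBH = 72.4 cm

72.4


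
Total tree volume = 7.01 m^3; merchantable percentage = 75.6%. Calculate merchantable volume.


Formula: MV = V_total * (merchantable_pct / 100)
Merchantable fraction = 75.6% / 100 = 0.756
MV = 7.01 m^3 * 0.756 = 5.3 m^3

5.3


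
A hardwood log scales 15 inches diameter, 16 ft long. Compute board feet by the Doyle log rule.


Doyle: BF = (D - 4)^2 * L / 16
Adjusted diameter = 15 - 4 = 11 in
(D-4)^2 = 11^2 = 121
BF = 121 * 16 / 16 = 121 BF

121


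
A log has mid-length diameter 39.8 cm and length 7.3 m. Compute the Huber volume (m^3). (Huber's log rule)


Huber: V = Am * L,  Am = pi*(Dm/200)^2
Am = pi*(39.8/200)^2 = 0.12441 m^2
V = 0.12441*7.3 = 0.9082 m^3

0.9082


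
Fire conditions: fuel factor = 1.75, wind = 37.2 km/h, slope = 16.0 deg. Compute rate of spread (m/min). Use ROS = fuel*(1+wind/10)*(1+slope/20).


Formula: ROS = fuel * (1 + wind/10) * (1 + slope/20)
Wind factor = 1 + 37.2/10 = 4.72
Slope factor = 1 + 16.0/20 = 1.8
ROS = 1.75 * 4.72 * 1.8 = 14.87 m/min

14.87


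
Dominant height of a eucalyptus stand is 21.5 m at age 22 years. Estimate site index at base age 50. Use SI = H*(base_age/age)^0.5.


Formula: SI = H_dom * (base_age / age)^0.5
Age ratio = 50 / 22 = 2.27273
sqrt(age_ratio) = 1.50756
SI = 21.5 * 1.50756 = 32.4 m

32.4


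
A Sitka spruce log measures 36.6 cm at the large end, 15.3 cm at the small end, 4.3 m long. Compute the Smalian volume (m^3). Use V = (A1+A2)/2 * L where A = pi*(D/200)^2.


Smalian: V = (A1 + A2)/2 * L,  A = pi*(D/200)^2
A1 = pi*(36.6/200)^2 = 0.105209 m^2
A2 = pi*(15.3/200)^2 = 0.018385 m^2
V = (0.105209+0.018385)/2*4.3 = 0.2657 m^3

0.2657


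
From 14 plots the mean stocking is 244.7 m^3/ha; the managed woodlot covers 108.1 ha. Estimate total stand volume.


Formula: Total Volume = Mean Volume per ha * Total Area
Total Volume = 244.7 m^3/ha * 108.1 ha
Total Volume = 26452 m^3

26452


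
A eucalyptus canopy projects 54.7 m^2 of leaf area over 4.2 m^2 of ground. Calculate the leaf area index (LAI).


Formula: LAI = total leaf area / ground area  (dimensionless)
LAI = 54.7 m^2 / 4.2 m^2
LAI = 13.02

13.02


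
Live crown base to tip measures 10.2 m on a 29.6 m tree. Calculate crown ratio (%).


Formula: Crown Ratio = (Crown Length / Total Height) * 100
CR = (10.2 m / 29.6 m) * 100
CR = 0.3446 * 100 = 34.5%

34.5


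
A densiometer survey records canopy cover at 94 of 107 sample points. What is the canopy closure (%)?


Formula: Canopy closure = covered points / total points * 100
Closure = 94 / 107 * 100
Closure = 0.8785 * 100 = 87.9%

87.9


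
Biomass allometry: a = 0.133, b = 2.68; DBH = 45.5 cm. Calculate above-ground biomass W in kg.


Formula: W = a * DBH^b  (allometric power law)
DBH^b = 45.5^2.68 = 27763.2653
W = 0.133 * 27763.2653 = 3692.5 kg

3692.5


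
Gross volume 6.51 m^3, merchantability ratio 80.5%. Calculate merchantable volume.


Formula: MV = V_total * (merchantable_pct / 100)
Merchantable fraction = 80.5% / 100 = 0.805
MV = 6.51 m^3 * 0.805 = 5.241 m^3

5.241


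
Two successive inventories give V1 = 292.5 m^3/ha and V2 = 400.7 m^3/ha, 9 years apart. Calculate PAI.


Formula: PAI = (V_T2 - V_T1) / (T2 - T1)
Volume increment = 400.7 - 292.5 = 108.2 m^3/ha
PAI = 108.2 / 9 = 12.02 m^3/ha/year

12.02


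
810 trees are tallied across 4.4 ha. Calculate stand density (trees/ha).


Formula: Stand Density = N_trees / Area_ha
Density = 810 trees / 4.4 ha
Density = 184 trees/ha

184


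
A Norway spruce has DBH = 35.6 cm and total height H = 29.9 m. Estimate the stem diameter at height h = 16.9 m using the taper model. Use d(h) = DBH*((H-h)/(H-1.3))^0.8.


Taper: d(h) = DBH * ((H - h) / (H - 1.3))^0.8
Numerator = H - h = 29.9 - 16.9 = 13.0 m
Denominator = H - 1.3 = 29.9 - 1.3 = 28.6 m
Ratio = 13.0 / 28.6 = 0.45455
d = 35.6 * 0.45455^0.8 = 18.9 cm

18.9
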